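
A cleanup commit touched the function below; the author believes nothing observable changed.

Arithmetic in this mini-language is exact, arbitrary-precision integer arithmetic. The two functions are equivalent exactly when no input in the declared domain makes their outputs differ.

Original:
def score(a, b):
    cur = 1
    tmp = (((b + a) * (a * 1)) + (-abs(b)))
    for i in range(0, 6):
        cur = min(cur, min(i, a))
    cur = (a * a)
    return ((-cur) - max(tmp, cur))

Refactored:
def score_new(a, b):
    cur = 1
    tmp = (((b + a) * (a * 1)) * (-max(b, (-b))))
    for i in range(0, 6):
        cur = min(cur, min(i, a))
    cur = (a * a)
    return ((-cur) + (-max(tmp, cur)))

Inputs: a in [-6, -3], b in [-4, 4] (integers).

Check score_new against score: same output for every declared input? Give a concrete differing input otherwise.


There is a counterexample at a=-6, b=-4: -92 on one side, -72 on the other.
score: cur := 1 | tmp := 56 | iter i=0: | cur := -6 | iter i=1: | cur := -6 | iter i=2: | cur := -6 | iter i=3: | cur := -6 | iter i=4: | cur := -6 | iter i=5: | cur := -6 | cur := 36 | result -92
score_new: cur := 1 | tmp := -240 | iter i=0: | cur := -6 | iter i=1: | cur := -6 | iter i=2: | cur := -6 | iter i=3: | cur := -6 | iter i=4: | cur := -6 | iter i=5: | cur := -6 | cur := 36 | result -72
verdict: not equivalent; witness: a=-6, b=-4


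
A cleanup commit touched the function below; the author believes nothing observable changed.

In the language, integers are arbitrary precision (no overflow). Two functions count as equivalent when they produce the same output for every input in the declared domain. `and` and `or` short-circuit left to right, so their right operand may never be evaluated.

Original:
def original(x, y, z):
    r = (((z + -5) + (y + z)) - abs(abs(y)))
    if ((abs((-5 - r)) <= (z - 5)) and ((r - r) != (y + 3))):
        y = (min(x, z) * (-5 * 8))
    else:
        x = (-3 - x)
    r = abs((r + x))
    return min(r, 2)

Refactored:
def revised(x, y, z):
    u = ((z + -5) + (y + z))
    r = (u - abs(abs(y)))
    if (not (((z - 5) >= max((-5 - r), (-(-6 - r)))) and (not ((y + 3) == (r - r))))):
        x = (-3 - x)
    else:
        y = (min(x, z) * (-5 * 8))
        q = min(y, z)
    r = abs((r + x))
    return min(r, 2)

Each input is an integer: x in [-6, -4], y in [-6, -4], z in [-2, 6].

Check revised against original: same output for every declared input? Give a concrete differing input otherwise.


Equivalent. The one real change (`-5` became `-6`) has no effect anywhere in the declared ranges.
Checked all 81 inputs in the declared domain: the outputs agree on every one.
Spot check at x=-4, y=-6, z=0 — original: r := -17 | ((abs((-5 - r)) <= (z - 5)) and ((r - r) != (y + 3))): false | x := 1 | r := 16 | result 2. revised: u := -11 | r := -17 | (not (((z - 5) >= max((-5 - r), (-(-6 - r)))) and (not ((y + 3) == (r - r))))): true | x := 1 | r := 16 | result 2. Both give 2.
verdict: equivalent


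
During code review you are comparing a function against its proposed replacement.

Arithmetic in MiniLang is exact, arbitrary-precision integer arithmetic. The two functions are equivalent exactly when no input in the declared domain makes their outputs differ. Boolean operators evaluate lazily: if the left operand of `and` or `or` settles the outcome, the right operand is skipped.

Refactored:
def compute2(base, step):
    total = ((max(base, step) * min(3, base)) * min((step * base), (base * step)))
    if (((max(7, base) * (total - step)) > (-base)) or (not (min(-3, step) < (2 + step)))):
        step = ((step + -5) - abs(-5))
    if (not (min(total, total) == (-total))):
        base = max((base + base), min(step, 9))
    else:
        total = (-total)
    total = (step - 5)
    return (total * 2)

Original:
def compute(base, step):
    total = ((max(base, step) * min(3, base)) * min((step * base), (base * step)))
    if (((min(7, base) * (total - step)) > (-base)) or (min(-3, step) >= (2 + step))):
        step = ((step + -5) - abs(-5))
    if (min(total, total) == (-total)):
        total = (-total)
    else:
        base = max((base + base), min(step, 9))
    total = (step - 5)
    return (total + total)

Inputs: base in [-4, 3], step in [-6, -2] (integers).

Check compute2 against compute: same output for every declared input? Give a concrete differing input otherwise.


Consider the input base=-4, step=-6.
compute: total becomes 384; next (((min(7, base) * (total - step)) > (-base)) or (min(-3, step) >= (2 + step))) evaluates to false; next (min(total, total) == (-total)) evaluates to false; next base becomes -6; next total becomes -11; next final value -22
compute2: total becomes 384; next (((max(7, base) * (total - step)) > (-base)) or (not (min(-3, step) < (2 + step)))) evaluates to true; next step becomes -16; next (not (min(total, total) == (-total))) evaluates to true; next base becomes -8; next total becomes -21; next final value -42
-22 vs -42 — the two versions disagree here.
verdict: not equivalent; witness: base=-4, step=-6


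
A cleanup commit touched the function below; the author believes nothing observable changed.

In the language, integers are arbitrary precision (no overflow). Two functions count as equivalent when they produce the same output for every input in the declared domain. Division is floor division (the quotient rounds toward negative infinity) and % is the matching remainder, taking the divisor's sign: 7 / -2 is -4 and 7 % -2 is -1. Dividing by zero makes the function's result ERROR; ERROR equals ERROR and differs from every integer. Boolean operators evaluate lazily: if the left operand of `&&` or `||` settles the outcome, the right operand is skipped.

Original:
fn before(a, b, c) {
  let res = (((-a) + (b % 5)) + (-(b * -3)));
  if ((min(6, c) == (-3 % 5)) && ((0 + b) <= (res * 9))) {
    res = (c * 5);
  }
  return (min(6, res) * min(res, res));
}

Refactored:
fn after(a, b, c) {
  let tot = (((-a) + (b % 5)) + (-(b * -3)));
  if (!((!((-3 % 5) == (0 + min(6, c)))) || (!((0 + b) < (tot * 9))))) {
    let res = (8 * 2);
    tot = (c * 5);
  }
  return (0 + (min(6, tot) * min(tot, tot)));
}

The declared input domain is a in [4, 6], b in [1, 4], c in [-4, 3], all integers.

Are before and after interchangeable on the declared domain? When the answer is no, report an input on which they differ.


Equivalent. One difference looks behavioral, but it never changes the outcome for any declared input.
Sweeping the whole domain (96 inputs) finds no disagreement.
Tracing a=6, b=2, c=0: before: res becomes 2; next ((min(6, c) == (-3 % 5)) && ((0 + b) <= (res * 9))) evaluates to false; next final value 4 | after: tot becomes 2; next (!((!((-3 % 5) == (0 + min(6, c)))) || (!((0 + b) < (tot * 9))))) evaluates to false; next final value 4 — matching result 4.
verdict: equivalent


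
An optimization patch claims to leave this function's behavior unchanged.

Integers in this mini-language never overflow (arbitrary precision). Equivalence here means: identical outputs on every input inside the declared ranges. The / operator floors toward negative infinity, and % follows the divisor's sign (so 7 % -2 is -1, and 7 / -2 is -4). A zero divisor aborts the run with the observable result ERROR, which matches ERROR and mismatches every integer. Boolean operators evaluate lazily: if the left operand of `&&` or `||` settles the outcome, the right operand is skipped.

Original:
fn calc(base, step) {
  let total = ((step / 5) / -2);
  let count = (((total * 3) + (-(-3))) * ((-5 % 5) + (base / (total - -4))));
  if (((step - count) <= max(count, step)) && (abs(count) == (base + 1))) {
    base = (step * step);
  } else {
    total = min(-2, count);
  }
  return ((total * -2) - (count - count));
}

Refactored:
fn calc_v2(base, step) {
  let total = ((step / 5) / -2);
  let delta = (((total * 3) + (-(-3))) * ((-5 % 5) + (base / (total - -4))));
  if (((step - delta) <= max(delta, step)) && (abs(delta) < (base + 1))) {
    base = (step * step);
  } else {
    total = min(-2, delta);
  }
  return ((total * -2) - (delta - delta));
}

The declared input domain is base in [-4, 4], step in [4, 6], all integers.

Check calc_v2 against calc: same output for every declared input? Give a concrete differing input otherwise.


There is a counterexample at base=-1, step=5: 2 on one side, 4 on the other.
calc: total := -1 | count := 0 | (((step - count) <= max(count, step)) && (abs(count) == (base + 1))): true | base := 25 | result 2
calc_v2: total := -1 | delta := 0 | (((step - delta) <= max(delta, step)) && (abs(delta) < (base + 1))): false | total := -2 | result 4
verdict: not equivalent; witness: base=-1, step=5


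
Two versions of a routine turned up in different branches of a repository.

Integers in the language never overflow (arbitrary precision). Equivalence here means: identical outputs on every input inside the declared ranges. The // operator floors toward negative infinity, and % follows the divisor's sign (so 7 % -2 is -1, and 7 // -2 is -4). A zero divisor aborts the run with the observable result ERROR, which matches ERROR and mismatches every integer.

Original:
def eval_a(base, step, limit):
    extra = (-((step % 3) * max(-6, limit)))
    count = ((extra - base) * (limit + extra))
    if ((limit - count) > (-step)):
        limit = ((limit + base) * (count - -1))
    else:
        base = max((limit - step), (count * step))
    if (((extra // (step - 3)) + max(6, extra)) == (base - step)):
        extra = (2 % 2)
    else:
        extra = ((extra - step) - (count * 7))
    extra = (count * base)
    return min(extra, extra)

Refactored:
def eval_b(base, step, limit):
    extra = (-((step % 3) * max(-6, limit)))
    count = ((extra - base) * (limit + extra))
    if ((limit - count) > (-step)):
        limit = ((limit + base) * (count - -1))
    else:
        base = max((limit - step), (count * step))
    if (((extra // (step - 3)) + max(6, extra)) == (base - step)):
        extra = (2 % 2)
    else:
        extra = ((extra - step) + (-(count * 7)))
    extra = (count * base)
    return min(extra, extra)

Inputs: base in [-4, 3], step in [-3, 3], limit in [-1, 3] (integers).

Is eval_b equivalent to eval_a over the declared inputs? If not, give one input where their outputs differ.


Behavior is preserved: although arithmetic usage differs, the outputs never diverge.
As a probe, take base=-1, step=-3, limit=1: eval_a runs extra=0, then count=1, then ((limit - count) > (-step)) is false, then base=4, then (((extra // (step - 3)) + max(6, extra)) == (base - step)) is false, then extra=-4, then extra=4, then returns 4; eval_b runs extra=0, then count=1, then ((limit - count) > (-step)) is false, then base=4, then (((extra // (step - 3)) + max(6, extra)) == (base - step)) is false, then extra=-4, then extra=4, then returns 4; both end at 4.
Checked all 280 inputs in the declared domain: the outputs agree on every one.
verdict: equivalent


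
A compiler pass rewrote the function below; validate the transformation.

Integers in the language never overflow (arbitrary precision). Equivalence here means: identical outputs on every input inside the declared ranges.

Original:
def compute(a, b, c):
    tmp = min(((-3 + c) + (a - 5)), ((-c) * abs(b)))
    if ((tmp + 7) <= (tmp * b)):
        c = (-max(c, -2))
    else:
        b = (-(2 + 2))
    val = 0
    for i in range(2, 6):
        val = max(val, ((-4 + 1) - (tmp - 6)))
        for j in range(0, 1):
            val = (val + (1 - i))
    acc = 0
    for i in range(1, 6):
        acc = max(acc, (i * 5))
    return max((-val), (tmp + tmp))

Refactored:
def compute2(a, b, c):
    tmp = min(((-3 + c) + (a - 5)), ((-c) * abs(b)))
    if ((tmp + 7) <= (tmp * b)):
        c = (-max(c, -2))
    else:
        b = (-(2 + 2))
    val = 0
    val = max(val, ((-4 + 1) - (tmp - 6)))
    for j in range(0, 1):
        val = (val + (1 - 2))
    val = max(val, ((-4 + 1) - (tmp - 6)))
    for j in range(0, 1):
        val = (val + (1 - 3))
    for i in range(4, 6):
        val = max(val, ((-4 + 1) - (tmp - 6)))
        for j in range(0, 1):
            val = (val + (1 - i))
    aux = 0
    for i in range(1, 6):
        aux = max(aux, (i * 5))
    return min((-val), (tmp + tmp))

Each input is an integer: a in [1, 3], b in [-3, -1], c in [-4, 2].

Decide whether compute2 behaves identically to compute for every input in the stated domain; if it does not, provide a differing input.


These are not equivalent — on a=1, b=-3, c=-4 the outputs split (-10 vs -22).
compute: tmp=-11, then ((tmp + 7) <= (tmp * b)) is true, then c=2, then val=0, then (i=2), then val=14, then (j=0), then val=13, then (i=3), then val=14, then (j=0), then val=12, then (i=4), then val=14, then (j=0), then val=11, then (i=5), then val=14, then (j=0), then val=10, then acc=0, then (i=1), then acc=5, then (i=2), then acc=10, then (i=3), then acc=15, then (i=4), then acc=20, then (i=5), then acc=25, then returns -10
compute2: tmp=-11, then ((tmp + 7) <= (tmp * b)) is true, then c=2, then val=0, then val=14, then (j=0), then val=13, then val=14, then (j=0), then val=12, then (i=4), then val=14, then (j=0), then val=11, then (i=5), then val=14, then (j=0), then val=10, then aux=0, then (i=1), then aux=5, then (i=2), then aux=10, then (i=3), then aux=15, then (i=4), then aux=20, then (i=5), then aux=25, then returns -22
verdict: not equivalent; witness: a=1, b=-3, c=-4


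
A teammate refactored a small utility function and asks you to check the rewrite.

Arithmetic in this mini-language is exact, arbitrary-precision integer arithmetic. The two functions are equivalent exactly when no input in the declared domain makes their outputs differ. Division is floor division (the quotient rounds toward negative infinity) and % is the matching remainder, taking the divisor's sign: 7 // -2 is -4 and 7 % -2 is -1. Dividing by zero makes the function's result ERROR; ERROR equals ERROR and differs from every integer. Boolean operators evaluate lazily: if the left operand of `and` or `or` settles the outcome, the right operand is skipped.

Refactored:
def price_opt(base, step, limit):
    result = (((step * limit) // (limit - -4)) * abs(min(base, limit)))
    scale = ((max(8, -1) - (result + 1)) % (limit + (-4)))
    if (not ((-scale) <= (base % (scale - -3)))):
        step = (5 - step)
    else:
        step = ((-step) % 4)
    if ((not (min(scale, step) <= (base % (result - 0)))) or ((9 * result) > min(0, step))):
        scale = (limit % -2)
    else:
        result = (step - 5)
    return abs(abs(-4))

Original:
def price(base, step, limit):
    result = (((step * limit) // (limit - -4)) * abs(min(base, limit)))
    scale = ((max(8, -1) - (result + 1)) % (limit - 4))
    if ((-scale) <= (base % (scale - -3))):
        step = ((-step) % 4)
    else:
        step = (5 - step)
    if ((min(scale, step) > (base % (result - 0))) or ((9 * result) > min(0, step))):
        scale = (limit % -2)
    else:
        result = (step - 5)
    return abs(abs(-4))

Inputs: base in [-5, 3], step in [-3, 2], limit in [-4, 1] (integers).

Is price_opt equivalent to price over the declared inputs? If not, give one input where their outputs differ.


Equivalent — the differences include boolean connective usage differs, plus arithmetic usage differs, plus comparison usage differs, yet no declared input distinguishes the two.
As a probe, take base=-1, step=-2, limit=-4: price runs divide-by-zero, output ERROR; price_opt runs divide-by-zero, output ERROR; both end at ERROR.
Sweeping the whole domain (324 inputs) finds no disagreement.
verdict: equivalent


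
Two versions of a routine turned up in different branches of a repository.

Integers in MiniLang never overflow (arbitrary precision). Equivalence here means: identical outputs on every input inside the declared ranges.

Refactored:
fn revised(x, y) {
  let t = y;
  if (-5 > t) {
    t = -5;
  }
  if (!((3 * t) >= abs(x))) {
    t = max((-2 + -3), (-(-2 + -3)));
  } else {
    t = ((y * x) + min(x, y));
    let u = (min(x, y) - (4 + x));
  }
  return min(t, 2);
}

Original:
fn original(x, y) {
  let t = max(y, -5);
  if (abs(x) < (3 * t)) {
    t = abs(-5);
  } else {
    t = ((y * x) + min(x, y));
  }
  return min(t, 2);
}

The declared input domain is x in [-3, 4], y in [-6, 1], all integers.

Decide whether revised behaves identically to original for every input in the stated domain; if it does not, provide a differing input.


Evaluate both at x=-3, y=-1.
original: t=-1, then (abs(x) < (3 * t)) is false, then t=0, then returns 0
revised: t=-1, then (-5 > t) is false, then (!((3 * t) >= abs(x))) is true, then t=5, then returns 2
0 != 2, so the rewrite changes behavior.
verdict: not equivalent; witness: x=-3, y=-1


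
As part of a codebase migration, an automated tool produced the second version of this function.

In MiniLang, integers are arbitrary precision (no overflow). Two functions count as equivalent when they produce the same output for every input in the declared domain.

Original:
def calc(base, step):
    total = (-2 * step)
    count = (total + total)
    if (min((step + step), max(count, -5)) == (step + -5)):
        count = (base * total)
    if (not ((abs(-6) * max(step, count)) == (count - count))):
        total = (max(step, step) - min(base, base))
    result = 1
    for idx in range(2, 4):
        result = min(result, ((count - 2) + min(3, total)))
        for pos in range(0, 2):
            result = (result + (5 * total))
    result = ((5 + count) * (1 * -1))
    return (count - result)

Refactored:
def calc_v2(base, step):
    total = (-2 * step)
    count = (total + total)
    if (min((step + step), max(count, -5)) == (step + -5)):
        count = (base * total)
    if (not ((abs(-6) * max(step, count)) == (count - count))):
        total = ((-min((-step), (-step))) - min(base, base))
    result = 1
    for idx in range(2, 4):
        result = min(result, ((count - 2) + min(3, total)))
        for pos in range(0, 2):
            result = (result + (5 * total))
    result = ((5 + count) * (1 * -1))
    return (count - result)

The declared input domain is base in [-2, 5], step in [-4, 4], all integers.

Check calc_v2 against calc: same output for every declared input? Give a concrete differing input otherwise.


Equivalent — the differences include min/max/abs usage differs, yet no declared input distinguishes the two.
Tracing base=3, step=0: calc: total becomes 0; next count becomes 0; next (min((step + step), max(count, -5)) == (step + -5)) evaluates to false; next (not ((abs(-6) * max(step, count)) == (count - count))) evaluates to false; next result becomes 1; next at idx=2:; next result becomes -2; next at pos=0:; next result becomes -2; next at pos=1:; next result becomes -2; next at idx=3:; next result becomes -2; next at pos=0:; next result becomes -2; next at pos=1:; next result becomes -2; next result becomes -5; next final value 5 | calc_v2: total becomes 0; next count becomes 0; next (min((step + step), max(count, -5)) == (step + -5)) evaluates to false; next (not ((abs(-6) * max(step, count)) == (count - count))) evaluates to false; next result becomes 1; next at idx=2:; next result becomes -2; next at pos=0:; next result becomes -2; next at pos=1:; next result becomes -2; next at idx=3:; next result becomes -2; next at pos=0:; next result becomes -2; next at pos=1:; next result becomes -2; next result becomes -5; next final value 5 — matching result 5.
Sweeping the whole domain (72 inputs) finds no disagreement.
verdict: equivalent


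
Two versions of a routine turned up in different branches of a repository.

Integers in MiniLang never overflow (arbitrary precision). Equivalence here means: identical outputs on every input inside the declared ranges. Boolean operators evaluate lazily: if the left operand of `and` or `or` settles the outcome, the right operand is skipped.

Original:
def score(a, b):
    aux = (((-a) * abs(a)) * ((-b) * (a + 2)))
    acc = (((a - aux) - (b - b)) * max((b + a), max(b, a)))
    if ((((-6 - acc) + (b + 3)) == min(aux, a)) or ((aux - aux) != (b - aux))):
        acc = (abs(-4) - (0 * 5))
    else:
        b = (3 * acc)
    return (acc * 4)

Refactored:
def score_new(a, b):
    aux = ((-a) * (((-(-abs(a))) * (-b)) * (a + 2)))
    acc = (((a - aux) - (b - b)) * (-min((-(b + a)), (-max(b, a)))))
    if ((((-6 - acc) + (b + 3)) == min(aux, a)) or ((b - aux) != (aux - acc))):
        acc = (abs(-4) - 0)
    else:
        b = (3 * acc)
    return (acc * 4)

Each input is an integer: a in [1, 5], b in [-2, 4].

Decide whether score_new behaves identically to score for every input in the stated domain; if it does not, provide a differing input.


a=1, b=0 yields 4 from score but 16 from score_new.
verdict: not equivalent; witness: a=1, b=0


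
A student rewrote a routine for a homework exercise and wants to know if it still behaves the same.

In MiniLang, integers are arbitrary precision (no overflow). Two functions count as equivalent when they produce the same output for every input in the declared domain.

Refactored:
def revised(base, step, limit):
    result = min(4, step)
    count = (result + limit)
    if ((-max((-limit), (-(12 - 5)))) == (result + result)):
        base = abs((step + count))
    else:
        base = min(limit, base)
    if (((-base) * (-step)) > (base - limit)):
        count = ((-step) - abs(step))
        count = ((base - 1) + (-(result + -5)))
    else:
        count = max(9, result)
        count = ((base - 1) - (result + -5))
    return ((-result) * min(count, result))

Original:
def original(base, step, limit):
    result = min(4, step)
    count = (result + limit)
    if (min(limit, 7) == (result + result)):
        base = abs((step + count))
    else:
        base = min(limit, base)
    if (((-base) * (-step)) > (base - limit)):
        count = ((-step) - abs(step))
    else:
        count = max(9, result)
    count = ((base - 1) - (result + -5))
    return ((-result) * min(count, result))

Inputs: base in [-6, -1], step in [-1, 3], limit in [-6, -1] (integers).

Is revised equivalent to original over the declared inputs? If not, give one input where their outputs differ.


Equivalent — the differences include arithmetic usage differs, and min/max/abs usage differs, and statement counts differ, and constant usage differs, yet no declared input distinguishes the two.
One worked example (base=-4, step=3, limit=-6) — original: result = 3; count = -3; (min(limit, 7) == (result + result)) -> false; base = -6; (((-base) * (-step)) > (base - limit)) -> false; count = 9; count = -5; return 15; revised: result = 3; count = -3; ((-max((-limit), (-(12 - 5)))) == (result + result)) -> false; base = -6; (((-base) * (-step)) > (base - limit)) -> false; count = 9; count = -5; return 15; agreement on 15.
An exhaustive pass over the 180 declared inputs shows identical outputs.
verdict: equivalent


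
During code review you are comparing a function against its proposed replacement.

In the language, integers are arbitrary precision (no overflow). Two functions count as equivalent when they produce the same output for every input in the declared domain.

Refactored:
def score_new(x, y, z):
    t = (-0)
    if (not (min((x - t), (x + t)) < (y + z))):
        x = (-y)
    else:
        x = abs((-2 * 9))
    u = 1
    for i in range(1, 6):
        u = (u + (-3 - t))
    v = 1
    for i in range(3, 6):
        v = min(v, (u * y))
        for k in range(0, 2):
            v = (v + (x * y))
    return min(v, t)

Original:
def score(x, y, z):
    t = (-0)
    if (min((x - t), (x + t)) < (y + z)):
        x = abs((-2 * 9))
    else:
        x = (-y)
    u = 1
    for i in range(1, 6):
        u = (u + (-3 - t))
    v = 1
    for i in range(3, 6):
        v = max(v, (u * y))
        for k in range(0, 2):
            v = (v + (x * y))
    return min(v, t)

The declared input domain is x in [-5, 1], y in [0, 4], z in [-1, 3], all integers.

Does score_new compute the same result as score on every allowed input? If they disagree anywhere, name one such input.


Consider the input x=0, y=1, z=-1.
score: t = 0; (min((x - t), (x + t)) < (y + z)) -> false; x = -1; u = 1; [i=1]; u = -2; [i=2]; u = -5; [i=3]; u = -8; [i=4]; u = -11; [i=5]; u = -14; v = 1; [i=3]; v = 1; [k=0]; v = 0; [k=1]; v = -1; [i=4]; v = -1; [k=0]; v = -2; [k=1]; v = -3; [i=5]; v = -3; [k=0]; v = -4; [k=1]; v = -5; return -5
score_new: t = 0; (not (min((x - t), (x + t)) < (y + z))) -> true; x = -1; u = 1; [i=1]; u = -2; [i=2]; u = -5; [i=3]; u = -8; [i=4]; u = -11; [i=5]; u = -14; v = 1; [i=3]; v = -14; [k=0]; v = -15; [k=1]; v = -16; [i=4]; v = -16; [k=0]; v = -17; [k=1]; v = -18; [i=5]; v = -18; [k=0]; v = -19; [k=1]; v = -20; return -20
-5 != -20, so the rewrite changes behavior.
verdict: not equivalent; witness: x=0, y=1, z=-1


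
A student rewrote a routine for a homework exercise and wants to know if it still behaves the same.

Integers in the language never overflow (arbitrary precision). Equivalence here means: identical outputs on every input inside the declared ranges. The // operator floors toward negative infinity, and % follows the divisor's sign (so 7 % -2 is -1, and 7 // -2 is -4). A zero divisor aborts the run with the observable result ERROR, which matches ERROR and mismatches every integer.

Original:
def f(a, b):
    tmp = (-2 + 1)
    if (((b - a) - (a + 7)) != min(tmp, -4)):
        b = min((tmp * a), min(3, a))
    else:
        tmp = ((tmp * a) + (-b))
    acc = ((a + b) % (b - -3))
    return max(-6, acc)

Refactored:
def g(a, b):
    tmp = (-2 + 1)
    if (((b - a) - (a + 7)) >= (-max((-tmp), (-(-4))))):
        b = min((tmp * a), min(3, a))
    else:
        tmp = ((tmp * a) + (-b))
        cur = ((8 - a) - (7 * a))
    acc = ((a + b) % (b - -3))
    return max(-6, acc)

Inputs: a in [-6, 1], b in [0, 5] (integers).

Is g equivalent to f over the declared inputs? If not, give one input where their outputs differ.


These are not equivalent — on a=-1, b=0 the outputs split (0 vs 2).
f: tmp := -1 | (((b - a) - (a + 7)) != min(tmp, -4)): true | b := -1 | acc := 0 | result 0
g: tmp := -1 | (((b - a) - (a + 7)) >= (-max((-tmp), (-(-4))))): false | tmp := 1 | cur := 16 | acc := 2 | result 2
verdict: not equivalent; witness: a=-1, b=0


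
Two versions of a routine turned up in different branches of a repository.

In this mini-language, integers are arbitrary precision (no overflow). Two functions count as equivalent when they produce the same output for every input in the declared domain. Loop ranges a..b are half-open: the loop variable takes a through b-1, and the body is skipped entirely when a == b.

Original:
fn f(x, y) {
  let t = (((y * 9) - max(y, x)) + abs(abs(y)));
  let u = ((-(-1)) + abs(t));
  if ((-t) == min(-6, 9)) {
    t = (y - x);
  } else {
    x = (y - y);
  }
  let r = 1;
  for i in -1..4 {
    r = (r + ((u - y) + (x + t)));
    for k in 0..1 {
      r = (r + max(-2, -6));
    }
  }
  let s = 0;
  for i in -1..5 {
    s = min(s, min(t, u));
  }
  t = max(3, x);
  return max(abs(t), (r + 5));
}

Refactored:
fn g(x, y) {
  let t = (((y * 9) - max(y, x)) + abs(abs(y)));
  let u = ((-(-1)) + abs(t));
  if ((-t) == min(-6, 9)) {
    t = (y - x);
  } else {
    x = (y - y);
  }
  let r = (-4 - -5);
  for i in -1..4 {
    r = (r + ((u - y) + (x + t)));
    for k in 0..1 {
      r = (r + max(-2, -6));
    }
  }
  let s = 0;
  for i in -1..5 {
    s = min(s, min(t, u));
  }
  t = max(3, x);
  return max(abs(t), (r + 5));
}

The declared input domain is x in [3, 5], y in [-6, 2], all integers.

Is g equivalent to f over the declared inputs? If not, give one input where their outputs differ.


This is a faithful refactor — arithmetic usage differs; and constant usage differs, but the computed results match everywhere.
As a probe, take x=4, y=-2: f runs t=-20, then u=21, then ((-t) == min(-6, 9)) is false, then x=0, then r=1, then (i=-1), then r=4, then (k=0), then r=2, then (i=0), then r=5, then (k=0), then r=3, then (i=1), then r=6, then (k=0), then r=4, then (i=2), then r=7, then (k=0), then r=5, then (i=3), then r=8, then (k=0), then r=6, then s=0, then (i=-1), then s=-20, then (i=0), then s=-20, then (i=1), then s=-20, then (i=2), then s=-20, then (i=3), then s=-20, then (i=4), then s=-20, then t=3, then returns 11; g runs t=-20, then u=21, then ((-t) == min(-6, 9)) is false, then x=0, then r=1, then (i=-1), then r=4, then (k=0), then r=2, then (i=0), then r=5, then (k=0), then r=3, then (i=1), then r=6, then (k=0), then r=4, then (i=2), then r=7, then (k=0), then r=5, then (i=3), then r=8, then (k=0), then r=6, then s=0, then (i=-1), then s=-20, then (i=0), then s=-20, then (i=1), then s=-20, then (i=2), then s=-20, then (i=3), then s=-20, then (i=4), then s=-20, then t=3, then returns 11; both end at 11.
Checked all 27 inputs in the declared domain: the outputs agree on every one.
verdict: equivalent


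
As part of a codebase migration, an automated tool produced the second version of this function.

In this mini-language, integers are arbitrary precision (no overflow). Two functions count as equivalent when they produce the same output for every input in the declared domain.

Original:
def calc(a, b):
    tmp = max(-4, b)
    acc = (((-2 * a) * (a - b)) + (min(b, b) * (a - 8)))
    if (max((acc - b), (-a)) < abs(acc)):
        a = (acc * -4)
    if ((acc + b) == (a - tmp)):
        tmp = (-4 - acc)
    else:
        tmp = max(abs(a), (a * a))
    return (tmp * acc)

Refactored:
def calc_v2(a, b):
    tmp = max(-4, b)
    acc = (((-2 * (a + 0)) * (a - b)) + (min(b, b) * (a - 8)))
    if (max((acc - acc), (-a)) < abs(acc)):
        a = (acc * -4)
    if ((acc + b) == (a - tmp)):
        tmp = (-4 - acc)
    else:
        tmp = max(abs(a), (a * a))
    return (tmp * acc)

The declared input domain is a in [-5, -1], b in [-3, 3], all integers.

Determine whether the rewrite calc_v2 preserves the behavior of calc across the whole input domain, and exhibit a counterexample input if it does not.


Try a=-5, b=-3.
calc: tmp becomes -3; next acc becomes 19; next (max((acc - b), (-a)) < abs(acc)) evaluates to false; next ((acc + b) == (a - tmp)) evaluates to false; next tmp becomes 25; next final value 475
calc_v2: tmp becomes -3; next acc becomes 19; next (max((acc - acc), (-a)) < abs(acc)) evaluates to true; next a becomes -76; next ((acc + b) == (a - tmp)) evaluates to false; next tmp becomes 5776; next final value 109744
475 and 109744 differ, so these are not the same function on this domain.
verdict: not equivalent; witness: a=-5, b=-3


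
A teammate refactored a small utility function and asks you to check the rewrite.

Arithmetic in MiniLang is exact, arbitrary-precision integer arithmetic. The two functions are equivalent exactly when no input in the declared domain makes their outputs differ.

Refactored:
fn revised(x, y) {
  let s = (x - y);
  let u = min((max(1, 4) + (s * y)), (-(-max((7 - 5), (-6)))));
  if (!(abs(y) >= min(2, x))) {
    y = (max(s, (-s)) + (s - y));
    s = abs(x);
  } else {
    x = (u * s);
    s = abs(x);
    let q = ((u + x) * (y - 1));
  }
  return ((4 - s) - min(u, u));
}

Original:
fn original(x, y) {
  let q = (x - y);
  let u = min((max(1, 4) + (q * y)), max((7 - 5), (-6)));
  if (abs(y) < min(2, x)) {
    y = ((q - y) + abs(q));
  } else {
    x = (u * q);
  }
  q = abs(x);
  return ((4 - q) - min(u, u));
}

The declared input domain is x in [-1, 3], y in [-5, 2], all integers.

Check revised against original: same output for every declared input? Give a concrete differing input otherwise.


This is a faithful refactor — local variable names differ; and arithmetic usage differs; and comparison usage differs; and constant usage differs; and boolean connective usage differs; and min/max/abs usage differs; and statement counts differ, but the computed results match everywhere.
Spot check at x=-1, y=2 — original: q := -3 | u := -2 | (abs(y) < min(2, x)): false | x := 6 | q := 6 | result 0. revised: s := -3 | u := -2 | (!(abs(y) >= min(2, x))): false | x := 6 | s := 6 | q := 4 | result 0. Both give 0.
Every one of the 40 inputs gives matching results.
verdict: equivalent


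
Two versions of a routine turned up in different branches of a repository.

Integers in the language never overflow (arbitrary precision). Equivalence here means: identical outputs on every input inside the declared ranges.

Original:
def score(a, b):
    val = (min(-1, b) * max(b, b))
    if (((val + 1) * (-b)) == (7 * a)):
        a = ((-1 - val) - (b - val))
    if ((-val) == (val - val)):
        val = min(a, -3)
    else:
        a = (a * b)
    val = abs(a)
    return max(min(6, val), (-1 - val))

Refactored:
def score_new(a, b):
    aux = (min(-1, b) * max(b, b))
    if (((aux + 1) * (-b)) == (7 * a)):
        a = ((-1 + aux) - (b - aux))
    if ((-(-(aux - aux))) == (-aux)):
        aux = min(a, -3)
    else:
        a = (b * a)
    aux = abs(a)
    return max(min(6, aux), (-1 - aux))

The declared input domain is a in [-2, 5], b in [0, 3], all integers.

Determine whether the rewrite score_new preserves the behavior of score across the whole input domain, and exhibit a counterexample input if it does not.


These are not equivalent — on a=0, b=1 the outputs split (2 vs 4).
score: val=-1, then (((val + 1) * (-b)) == (7 * a)) is true, then a=-2, then ((-val) == (val - val)) is false, then a=-2, then val=2, then returns 2
score_new: aux=-1, then (((aux + 1) * (-b)) == (7 * a)) is true, then a=-4, then ((-(-(aux - aux))) == (-aux)) is false, then a=-4, then aux=4, then returns 4
verdict: not equivalent; witness: a=0, b=1


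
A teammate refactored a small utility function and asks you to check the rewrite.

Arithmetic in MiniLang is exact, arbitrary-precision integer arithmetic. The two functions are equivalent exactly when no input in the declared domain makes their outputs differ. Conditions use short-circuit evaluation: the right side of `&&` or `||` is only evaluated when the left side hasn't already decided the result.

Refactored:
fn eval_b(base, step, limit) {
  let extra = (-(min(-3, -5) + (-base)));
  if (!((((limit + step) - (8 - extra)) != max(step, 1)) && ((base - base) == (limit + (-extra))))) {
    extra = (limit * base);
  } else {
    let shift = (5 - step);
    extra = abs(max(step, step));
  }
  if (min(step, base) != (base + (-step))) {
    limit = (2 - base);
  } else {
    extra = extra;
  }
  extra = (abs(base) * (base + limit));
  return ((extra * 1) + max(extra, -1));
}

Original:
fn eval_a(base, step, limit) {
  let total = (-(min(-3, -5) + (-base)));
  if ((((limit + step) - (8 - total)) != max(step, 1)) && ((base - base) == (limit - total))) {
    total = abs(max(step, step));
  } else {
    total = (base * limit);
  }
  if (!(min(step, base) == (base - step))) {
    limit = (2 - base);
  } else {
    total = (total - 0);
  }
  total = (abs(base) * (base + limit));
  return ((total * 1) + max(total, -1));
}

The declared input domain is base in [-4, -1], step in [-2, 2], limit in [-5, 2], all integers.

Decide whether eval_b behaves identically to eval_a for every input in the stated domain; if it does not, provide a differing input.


Changes here: constant usage differs, arithmetic usage differs, comparison usage differs, statement counts differ, local variable names differ; the full 160-point sweep finds no disagreement.
verdict: equivalent


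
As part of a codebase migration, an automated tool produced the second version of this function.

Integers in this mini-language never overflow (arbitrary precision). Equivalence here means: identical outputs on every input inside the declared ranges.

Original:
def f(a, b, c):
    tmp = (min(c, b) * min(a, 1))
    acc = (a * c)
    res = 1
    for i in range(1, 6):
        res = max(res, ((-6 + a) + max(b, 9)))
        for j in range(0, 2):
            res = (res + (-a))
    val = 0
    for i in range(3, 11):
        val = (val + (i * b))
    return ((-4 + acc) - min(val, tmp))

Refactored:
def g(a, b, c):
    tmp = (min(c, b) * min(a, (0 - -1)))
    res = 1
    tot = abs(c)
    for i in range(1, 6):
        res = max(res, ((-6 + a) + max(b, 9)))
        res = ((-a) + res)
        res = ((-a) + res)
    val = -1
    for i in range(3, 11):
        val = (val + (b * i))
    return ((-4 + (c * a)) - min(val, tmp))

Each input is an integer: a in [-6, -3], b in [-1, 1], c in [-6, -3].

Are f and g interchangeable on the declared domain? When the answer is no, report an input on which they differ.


Take a=-6, b=-1, c=-6.
f: tmp := 36 | acc := 36 | res := 1 | iter i=1: | res := 1 | iter j=0: | res := 7 | iter j=1: | res := 13 | iter i=2: | res := 13 | iter j=0: | res := 19 | iter j=1: | res := 25 | iter i=3: | res := 25 | iter j=0: | res := 31 | iter j=1: | res := 37 | iter i=4: | res := 37 | iter j=0: | res := 43 | iter j=1: | res := 49 | iter i=5: | res := 49 | iter j=0: | res := 55 | iter j=1: | res := 61 | val := 0 | iter i=3: | val := -3 | iter i=4: | val := -7 | iter i=5: | val := -12 | iter i=6: | val := -18 | iter i=7: | val := -25 | iter i=8: | val := -33 | iter i=9: | val := -42 | iter i=10: | val := -52 | result 84
g: tmp := 36 | res := 1 | tot := 6 | iter i=1: | res := 1 | res := 7 | res := 13 | iter i=2: | res := 13 | res := 19 | res := 25 | iter i=3: | res := 25 | res := 31 | res := 37 | iter i=4: | res := 37 | res := 43 | res := 49 | iter i=5: | res := 49 | res := 55 | res := 61 | val := -1 | iter i=3: | val := -4 | iter i=4: | val := -8 | iter i=5: | val := -13 | iter i=6: | val := -19 | iter i=7: | val := -26 | iter i=8: | val := -34 | iter i=9: | val := -43 | iter i=10: | val := -53 | result 85
84 against 85: the behavior changed.
verdict: not equivalent; witness: a=-6, b=-1, c=-6


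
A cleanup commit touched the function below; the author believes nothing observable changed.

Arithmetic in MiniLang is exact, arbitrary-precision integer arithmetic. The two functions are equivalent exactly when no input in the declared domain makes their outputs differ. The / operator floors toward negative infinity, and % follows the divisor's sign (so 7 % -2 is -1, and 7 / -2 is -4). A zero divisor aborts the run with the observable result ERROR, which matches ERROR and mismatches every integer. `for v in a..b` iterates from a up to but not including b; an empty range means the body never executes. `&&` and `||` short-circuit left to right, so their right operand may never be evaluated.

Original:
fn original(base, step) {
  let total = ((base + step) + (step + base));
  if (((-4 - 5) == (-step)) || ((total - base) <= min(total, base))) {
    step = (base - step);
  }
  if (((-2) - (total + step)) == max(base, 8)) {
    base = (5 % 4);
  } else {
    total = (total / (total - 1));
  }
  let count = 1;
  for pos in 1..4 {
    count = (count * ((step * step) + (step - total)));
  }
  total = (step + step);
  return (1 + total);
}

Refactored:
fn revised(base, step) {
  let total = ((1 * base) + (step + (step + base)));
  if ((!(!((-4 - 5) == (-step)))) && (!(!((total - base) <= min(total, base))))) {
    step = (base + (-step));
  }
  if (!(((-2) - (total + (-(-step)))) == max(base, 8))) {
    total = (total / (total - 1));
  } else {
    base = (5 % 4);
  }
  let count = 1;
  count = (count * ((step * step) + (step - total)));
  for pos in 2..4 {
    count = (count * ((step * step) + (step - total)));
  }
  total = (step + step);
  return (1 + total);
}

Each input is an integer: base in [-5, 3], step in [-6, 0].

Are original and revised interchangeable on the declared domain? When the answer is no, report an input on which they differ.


At base=0, step=-6: original gives 13, revised gives -11.
verdict: not equivalent; witness: base=0, step=-6


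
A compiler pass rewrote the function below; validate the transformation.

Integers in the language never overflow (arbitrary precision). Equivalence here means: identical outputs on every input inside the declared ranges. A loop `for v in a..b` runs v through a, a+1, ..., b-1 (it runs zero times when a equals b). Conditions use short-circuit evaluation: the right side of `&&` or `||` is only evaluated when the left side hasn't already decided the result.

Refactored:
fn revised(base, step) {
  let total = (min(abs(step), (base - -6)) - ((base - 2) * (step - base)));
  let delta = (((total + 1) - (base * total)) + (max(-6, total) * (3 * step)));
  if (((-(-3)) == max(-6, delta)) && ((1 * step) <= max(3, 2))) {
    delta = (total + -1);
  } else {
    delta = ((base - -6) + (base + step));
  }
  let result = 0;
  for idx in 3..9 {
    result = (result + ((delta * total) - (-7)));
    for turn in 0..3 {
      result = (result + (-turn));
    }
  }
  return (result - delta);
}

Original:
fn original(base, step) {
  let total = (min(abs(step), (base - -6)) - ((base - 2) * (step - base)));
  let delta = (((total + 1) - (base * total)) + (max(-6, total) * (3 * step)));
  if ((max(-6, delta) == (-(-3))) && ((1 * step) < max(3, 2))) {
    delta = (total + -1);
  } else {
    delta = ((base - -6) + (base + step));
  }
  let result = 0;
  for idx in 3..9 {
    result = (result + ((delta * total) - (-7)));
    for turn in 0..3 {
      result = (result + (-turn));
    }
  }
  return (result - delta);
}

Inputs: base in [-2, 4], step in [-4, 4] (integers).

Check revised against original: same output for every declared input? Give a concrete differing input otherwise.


The one real change (`((1 * step) < max(3, 2))` became `((1 * step) <= max(3, 2))`) has no effect anywhere in the declared ranges.
One worked example (base=0, step=1) — original: total=3, then delta=13, then ((max(-6, delta) == (-(-3))) && ((1 * step) < max(3, 2))) is false, then delta=7, then result=0, then (idx=3), then result=28, then (turn=0), then result=28, then (turn=1), then result=27, then (turn=2), then result=25, then (idx=4), then result=53, then (turn=0), then result=53, then (turn=1), then result=52, then (turn=2), then result=50, then (idx=5), then result=78, then (turn=0), then result=78, then (turn=1), then result=77, then (turn=2), then result=75, then (idx=6), then result=103, then (turn=0), then result=103, then (turn=1), then result=102, then (turn=2), then result=100, then (idx=7), then result=128, then (turn=0), then result=128, then (turn=1), then result=127, then (turn=2), then result=125, then (idx=8), then result=153, then (turn=0), then result=153, then (turn=1), then result=152, then (turn=2), then result=150, then returns 143; revised: total=3, then delta=13, then (((-(-3)) == max(-6, delta)) && ((1 * step) <= max(3, 2))) is false, then delta=7, then result=0, then (idx=3), then result=28, then (turn=0), then result=28, then (turn=1), then result=27, then (turn=2), then result=25, then (idx=4), then result=53, then (turn=0), then result=53, then (turn=1), then result=52, then (turn=2), then result=50, then (idx=5), then result=78, then (turn=0), then result=78, then (turn=1), then result=77, then (turn=2), then result=75, then (idx=6), then result=103, then (turn=0), then result=103, then (turn=1), then result=102, then (turn=2), then result=100, then (idx=7), then result=128, then (turn=0), then result=128, then (turn=1), then result=127, then (turn=2), then result=125, then (idx=8), then result=153, then (turn=0), then result=153, then (turn=1), then result=152, then (turn=2), then result=150, then returns 143; agreement on 143.
Every one of the 63 inputs gives matching results.
verdict: equivalent
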